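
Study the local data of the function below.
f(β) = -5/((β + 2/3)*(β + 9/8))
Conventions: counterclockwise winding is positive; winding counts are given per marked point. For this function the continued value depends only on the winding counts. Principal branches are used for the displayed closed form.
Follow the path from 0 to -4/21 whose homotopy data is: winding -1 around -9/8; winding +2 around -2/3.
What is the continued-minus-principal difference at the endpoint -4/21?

Continued minus principal equals 0.

The function is rational, hence single-valued: continuing it around any pole returns the same value, so the difference is 0.


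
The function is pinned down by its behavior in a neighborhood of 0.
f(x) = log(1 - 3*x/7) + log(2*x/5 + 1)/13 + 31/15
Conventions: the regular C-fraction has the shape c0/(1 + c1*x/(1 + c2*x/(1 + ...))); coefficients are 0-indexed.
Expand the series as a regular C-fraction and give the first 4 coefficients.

Taylor coefficients (expand at 0): a_0 = 31/15, a_1 = -181/455, a_2 = -3121/31850, a_3 = -41131/1672125.
c0 = a_0 = 31/15. Peel one level at a time: if S = 1 + c*x/S' with S'(0) = 1, then c is the x-coefficient of S and S' = c*x/(S - 1).
S_1 = c0/f = 1 + (543/2821)*x + (6721779/79580410)*x^2 + ...; c1 = 543/2821.
S_2 = c1*x/(S_1 - 1) = 1 + (-2240593/5106010)*x + (-556921/481586700)*x^2 + ...; c2 = -2240593/5106010.
S_3 = c2*x/(S_2 - 1) = 1 + (-224439163/85164939930)*x + ...; c3 = -224439163/85164939930.

The regular C-fraction coefficients are [31/15, 543/2821, -2240593/5106010, -224439163/85164939930].


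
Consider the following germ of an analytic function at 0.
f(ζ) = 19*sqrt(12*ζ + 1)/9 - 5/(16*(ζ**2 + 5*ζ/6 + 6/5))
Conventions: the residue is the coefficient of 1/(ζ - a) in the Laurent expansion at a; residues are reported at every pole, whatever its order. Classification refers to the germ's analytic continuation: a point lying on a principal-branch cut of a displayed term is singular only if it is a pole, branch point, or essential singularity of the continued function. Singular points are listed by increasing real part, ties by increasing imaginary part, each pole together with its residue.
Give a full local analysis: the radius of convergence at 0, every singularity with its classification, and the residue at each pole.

Denominator factor (ζ**2 + 5*ζ/6 + 6/5): discriminant -739/180, complex-conjugate roots (-5/12) + ((1/60)*sqrt(3695))*i and (-5/12) - ((1/60)*sqrt(3695))*i; poles of order 1, moduli (1/5)*sqrt(30) and (1/5)*sqrt(30).
Branch term (19/9)*sqrt(1 - ζ/(-1/12)): its argument vanishes at ζ = -1/12, a square-root branch point, modulus 1/12.
The radius of convergence is the smallest modulus among the singular points: 1/12.
The branch term is analytic at (-5/12) - ((1/60)*sqrt(3695))*i and contributes nothing to the residue; only the rational part matters.
The factor ζ**2 + 5*ζ/6 + 6/5 splits as (ζ - a)(ζ - a') with a = (-5/12) - ((1/60)*sqrt(3695))*i, a' = (-5/12) + ((1/60)*sqrt(3695))*i. At the order-1 pole a set g(ζ) = (ζ - a)*(rational part) = [-5/16] / (ζ - a').
Simple pole: residue = g(a) at a = (-5/12) - ((1/60)*sqrt(3695))*i, which is -((15/5912)*sqrt(3695))*i.
The branch term is analytic at (-5/12) + ((1/60)*sqrt(3695))*i and contributes nothing to the residue; only the rational part matters.
The factor ζ**2 + 5*ζ/6 + 6/5 splits as (ζ - a)(ζ - a') with a = (-5/12) + ((1/60)*sqrt(3695))*i, a' = (-5/12) - ((1/60)*sqrt(3695))*i. At the order-1 pole a set g(ζ) = (ζ - a)*(rational part) = [-5/16] / (ζ - a').
Simple pole: residue = g(a) at a = (-5/12) + ((1/60)*sqrt(3695))*i, which is ((15/5912)*sqrt(3695))*i.
List the singular points by increasing real part (a conjugate pair: the negative imaginary part first).

Radius of convergence at 0: 1/12.
At (-5/12) - ((1/60)*sqrt(3695))*i: a pole of order 1; residue -((15/5912)*sqrt(3695))*i.
At (-5/12) + ((1/60)*sqrt(3695))*i: a pole of order 1; residue ((15/5912)*sqrt(3695))*i.
At -1/12: an algebraic (square-root) branch point.


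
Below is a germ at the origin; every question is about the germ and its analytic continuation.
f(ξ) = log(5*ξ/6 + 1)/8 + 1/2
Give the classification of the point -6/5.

The point is a logarithmic branch point.

The term (1/8)*log(1 - ξ/(-6/5)) has argument 1 - -6/5/(-6/5) = 0 at -6/5: a logarithmic (infinitely-sheeted) branch point; the remaining terms are analytic or single-valued there.


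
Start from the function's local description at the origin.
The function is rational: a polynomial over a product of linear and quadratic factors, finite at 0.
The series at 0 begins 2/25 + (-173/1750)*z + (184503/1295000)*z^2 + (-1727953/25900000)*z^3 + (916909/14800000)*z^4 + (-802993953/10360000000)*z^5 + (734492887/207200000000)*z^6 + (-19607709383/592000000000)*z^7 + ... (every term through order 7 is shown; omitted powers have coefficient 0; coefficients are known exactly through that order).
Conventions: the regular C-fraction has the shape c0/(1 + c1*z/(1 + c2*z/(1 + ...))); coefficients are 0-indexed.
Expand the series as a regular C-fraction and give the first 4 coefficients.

Taylor coefficients (read off): a_0 = 2/25, a_1 = -173/1750, a_2 = 184503/1295000, a_3 = -1727953/25900000.
c0 = a_0 = 2/25. Peel one level at a time: if S = 1 + c*z/S' with S'(0) = 1, then c is the z-coefficient of S and S' = c*z/(S - 1).
S_1 = c0/f = 1 + (173/140)*z + (-46037/181300)*z^2 + ...; c1 = 173/140.
S_2 = c1*z/(S_1 - 1) = 1 + (46037/224035)*z + (1436295616/1024320025)*z^2 + ...; c2 = 46037/224035.
S_3 = c2*z/(S_2 - 1) = 1 + (-10054069312/1473414185)*z + ...; c3 = -10054069312/1473414185.

The regular C-fraction coefficients are [2/25, 173/140, 46037/224035, -10054069312/1473414185].


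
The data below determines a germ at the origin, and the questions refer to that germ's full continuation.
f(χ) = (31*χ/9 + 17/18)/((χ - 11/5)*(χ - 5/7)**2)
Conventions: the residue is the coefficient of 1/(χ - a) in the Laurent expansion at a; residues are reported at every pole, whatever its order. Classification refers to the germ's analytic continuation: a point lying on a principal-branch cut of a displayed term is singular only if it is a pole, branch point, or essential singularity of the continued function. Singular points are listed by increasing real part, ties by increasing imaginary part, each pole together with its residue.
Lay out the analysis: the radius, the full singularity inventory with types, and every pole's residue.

Denominator factor (χ - 11/5): pole of order 1 at 11/5, modulus 11/5.
Denominator factor (χ - 5/7)^2: pole of order 2 at 5/7, modulus 5/7.
The radius of convergence is the smallest modulus among the singular points: 5/7.
At the order-2 pole 5/7 set g(χ) = (χ - (5/7))^2*f(χ) = (31*χ/9 + 17/18)/(χ - 11/5).
Order-2 pole: residue = g'(a); g'(5/7) = -14455/3744, so the residue is -14455/3744.
At the order-1 pole 11/5 set g(χ) = (χ - (11/5))*f(χ) = (31*χ/9 + 17/18)/(χ - 5/7)**2.
Simple pole: residue = g(a) at a = 11/5, which is 14455/3744.
List the singular points by increasing real part (a conjugate pair: the negative imaginary part first).

Radius of convergence at 0: 5/7.
At 5/7: a pole of order 2; residue -14455/3744.
At 11/5: a pole of order 1; residue 14455/3744.


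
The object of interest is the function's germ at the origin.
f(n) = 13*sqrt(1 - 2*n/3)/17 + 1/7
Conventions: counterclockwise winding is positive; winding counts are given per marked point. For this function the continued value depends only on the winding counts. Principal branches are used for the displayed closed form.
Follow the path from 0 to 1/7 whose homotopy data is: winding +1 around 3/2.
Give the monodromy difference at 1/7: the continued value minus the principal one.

Continued minus principal equals -(26/357)*sqrt(399).

The rational part is single-valued and drops out of the difference; each branch term changes only by its own monodromy.
(13/17)*sqrt(1 - n/(3/2)): winding +1 is odd, the square root flips sign, contributing -2*(13/17)*sqrt(1 - (1/7)/(3/2)) = -2*(13/17)*sqrt(19/21) = -(26/357)*sqrt(399).
Summing the contributions at n = 1/7 gives -(26/357)*sqrt(399).


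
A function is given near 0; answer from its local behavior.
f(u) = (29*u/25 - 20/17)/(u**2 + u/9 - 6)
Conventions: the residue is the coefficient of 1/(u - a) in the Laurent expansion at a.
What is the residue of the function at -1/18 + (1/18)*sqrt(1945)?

The residue is 29/50 - (9493/1653250)*sqrt(1945).

The factor u**2 + u/9 - 6 splits as (u - a)(u - a') with a = -1/18 + (1/18)*sqrt(1945), a' = -1/18 - (1/18)*sqrt(1945). At the order-1 pole a set g(u) = (u - a)*f(u) = [29*u/25 - 20/17] / (u - a').
Simple pole: residue = g(a) at a = -1/18 + (1/18)*sqrt(1945), which is 29/50 - (9493/1653250)*sqrt(1945).


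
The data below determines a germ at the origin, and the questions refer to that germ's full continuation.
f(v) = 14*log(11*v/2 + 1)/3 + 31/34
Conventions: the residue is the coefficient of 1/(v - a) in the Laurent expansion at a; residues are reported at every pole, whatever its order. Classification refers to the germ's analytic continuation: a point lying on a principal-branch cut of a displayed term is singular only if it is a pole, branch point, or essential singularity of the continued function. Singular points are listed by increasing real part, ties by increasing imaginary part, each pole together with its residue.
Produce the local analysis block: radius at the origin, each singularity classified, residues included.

Radius of convergence at 0: 2/11.
At -2/11: a logarithmic branch point.

Branch term (14/3)*log(1 - v/(-2/11)): its argument vanishes at v = -2/11, a logarithmic branch point, modulus 2/11.
The radius of convergence is the smallest modulus among the singular points: 2/11.


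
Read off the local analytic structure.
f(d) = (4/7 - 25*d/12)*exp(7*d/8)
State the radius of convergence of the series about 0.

The radius of convergence is infinite.

The factor exp(7*d/8) is entire and contributes no finite singular point.
The polynomial part has no poles.
No finite singular points: the Taylor series at 0 converges everywhere.


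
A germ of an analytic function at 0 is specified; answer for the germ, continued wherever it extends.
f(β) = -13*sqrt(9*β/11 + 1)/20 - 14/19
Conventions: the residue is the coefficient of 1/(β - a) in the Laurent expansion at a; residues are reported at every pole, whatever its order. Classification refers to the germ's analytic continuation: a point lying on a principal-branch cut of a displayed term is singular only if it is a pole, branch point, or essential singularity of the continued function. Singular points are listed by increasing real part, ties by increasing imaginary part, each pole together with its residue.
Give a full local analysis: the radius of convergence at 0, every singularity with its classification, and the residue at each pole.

Branch term (-13/20)*sqrt(1 - β/(-11/9)): its argument vanishes at β = -11/9, a square-root branch point, modulus 11/9.
The radius of convergence is the smallest modulus among the singular points: 11/9.

Radius of convergence at 0: 11/9.
At -11/9: an algebraic (square-root) branch point.


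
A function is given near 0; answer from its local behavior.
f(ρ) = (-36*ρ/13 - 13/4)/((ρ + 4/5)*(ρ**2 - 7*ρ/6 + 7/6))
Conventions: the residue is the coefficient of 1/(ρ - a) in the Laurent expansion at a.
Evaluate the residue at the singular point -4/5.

The residue is -1345/3562.

At the order-1 pole -4/5 set g(ρ) = (ρ - (-4/5))*f(ρ) = (-36*ρ/13 - 13/4)/(ρ**2 - 7*ρ/6 + 7/6).
Simple pole: residue = g(a) at a = -4/5, which is -1345/3562.


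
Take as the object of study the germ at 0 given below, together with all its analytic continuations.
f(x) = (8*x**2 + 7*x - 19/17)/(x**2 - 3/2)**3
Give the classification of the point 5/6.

Denominator factors: x**2 - 3/2 = -29/36 at x = 5/6 — none vanishes.
So the germ continues analytically to 5/6.

The point is a regular point.


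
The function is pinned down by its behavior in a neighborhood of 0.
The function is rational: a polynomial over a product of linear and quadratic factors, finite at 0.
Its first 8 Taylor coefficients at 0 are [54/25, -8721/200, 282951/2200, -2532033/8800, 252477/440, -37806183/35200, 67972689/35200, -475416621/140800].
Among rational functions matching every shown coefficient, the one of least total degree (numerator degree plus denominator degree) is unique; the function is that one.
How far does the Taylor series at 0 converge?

The radius of convergence is 2/3.

No rational of total degree below 4 reproduces all 8 coefficients; solving the [2/2] Pade equations on them gives f(d) = (13*d**2/11 - 33*d/2 + 24/25)/(d + 2/3)**2, whose expansion matches every shown term.
Denominator factor (d + 2/3)^2: pole of order 2 at -2/3, modulus 2/3.
The radius of convergence is the smallest modulus among the singular points: 2/3.


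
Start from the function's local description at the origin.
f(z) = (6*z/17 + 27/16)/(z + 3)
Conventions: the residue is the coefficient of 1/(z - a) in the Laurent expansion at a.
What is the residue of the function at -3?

At the order-1 pole -3 set g(z) = (z - (-3))*f(z) = 6*z/17 + 27/16.
Simple pole: residue = g(a) at a = -3, which is 171/272.

The residue is 171/272.


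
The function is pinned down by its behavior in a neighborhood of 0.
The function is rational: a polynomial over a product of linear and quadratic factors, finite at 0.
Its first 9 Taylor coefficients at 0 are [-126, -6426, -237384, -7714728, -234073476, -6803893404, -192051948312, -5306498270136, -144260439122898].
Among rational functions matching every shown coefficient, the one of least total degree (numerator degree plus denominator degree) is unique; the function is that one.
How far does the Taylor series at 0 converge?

The radius of convergence is -4 + (7/3)*sqrt(3).

No rational of total degree below 7 reproduces all 9 coefficients; solving the [0/7] Pade equations on them gives f(ε) = 14/((ε - 1)**3*(ε**2 + 8*ε - 1/3)**2), whose expansion matches every shown term.
Denominator factor (ε - 1)^3: pole of order 3 at 1, modulus 1.
Denominator factor (ε**2 + 8*ε - 1/3)^2: discriminant 196/3, real irrational roots -4 + (7/3)*sqrt(3) and -4 - (7/3)*sqrt(3); poles of order 2, moduli -4 + (7/3)*sqrt(3) and 4 + (7/3)*sqrt(3).
The radius of convergence is the smallest modulus among the singular points: -4 + (7/3)*sqrt(3).


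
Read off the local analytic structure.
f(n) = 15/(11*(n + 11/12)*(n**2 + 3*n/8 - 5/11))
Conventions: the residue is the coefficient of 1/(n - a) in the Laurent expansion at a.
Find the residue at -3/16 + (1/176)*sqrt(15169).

The factor n**2 + 3*n/8 - 5/11 splits as (n - a)(n - a') with a = -3/16 + (1/176)*sqrt(15169), a' = -3/16 - (1/176)*sqrt(15169). At the order-1 pole a set g(n) = (n - a)*f(n) = [15/(11*(n + 11/12))] / (n - a').
Simple pole: residue = g(a) at a = -3/16 + (1/176)*sqrt(15169), which is -2160/133 + (3600/26201)*sqrt(15169).

The residue is -2160/133 + (3600/26201)*sqrt(15169).


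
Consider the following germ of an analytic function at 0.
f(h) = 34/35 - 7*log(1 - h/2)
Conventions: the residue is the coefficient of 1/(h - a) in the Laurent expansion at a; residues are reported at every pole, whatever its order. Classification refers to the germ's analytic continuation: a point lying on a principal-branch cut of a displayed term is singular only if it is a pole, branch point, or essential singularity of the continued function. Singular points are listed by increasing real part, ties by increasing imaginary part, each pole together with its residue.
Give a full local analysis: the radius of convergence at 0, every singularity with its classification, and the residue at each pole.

Branch term (-7)*log(1 - h/(2)): its argument vanishes at h = 2, a logarithmic branch point, modulus 2.
The radius of convergence is the smallest modulus among the singular points: 2.

Radius of convergence at 0: 2.
At 2: a logarithmic branch point.


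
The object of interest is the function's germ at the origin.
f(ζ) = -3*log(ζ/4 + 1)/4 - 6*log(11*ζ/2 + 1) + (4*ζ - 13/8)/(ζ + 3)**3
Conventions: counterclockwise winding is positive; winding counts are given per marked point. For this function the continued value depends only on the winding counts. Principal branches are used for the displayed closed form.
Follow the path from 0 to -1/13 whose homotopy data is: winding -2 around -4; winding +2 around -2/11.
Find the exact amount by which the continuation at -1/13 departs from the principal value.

The rational part is single-valued and drops out of the difference; each branch term changes only by its own monodromy.
(-3/4)*log(1 - ζ/(-4)): each positive loop around -4 adds 2*pi*i to the log, so winding -2 contributes (-3/4)*(-2)*2*pi*i = (3)*pi*i.
(-6)*log(1 - ζ/(-2/11)): each positive loop around -2/11 adds 2*pi*i to the log, so winding +2 contributes (-6)*(2)*2*pi*i = -(24)*pi*i.
Summing the contributions at ζ = -1/13 gives -(21)*pi*i.

Continued minus principal equals -(21)*pi*i.


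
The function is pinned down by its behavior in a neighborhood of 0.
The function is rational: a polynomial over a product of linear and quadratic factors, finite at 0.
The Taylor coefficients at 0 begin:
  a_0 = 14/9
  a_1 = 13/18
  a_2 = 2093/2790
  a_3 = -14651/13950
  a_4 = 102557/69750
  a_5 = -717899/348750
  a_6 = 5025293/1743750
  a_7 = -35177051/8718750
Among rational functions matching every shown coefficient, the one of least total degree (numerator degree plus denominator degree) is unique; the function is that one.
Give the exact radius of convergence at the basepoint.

No rational of total degree below 3 reproduces all 8 coefficients; solving the [2/1] Pade equations on them gives f(y) = (39*y**2/31 + 29*y/14 + 10/9)/(y + 5/7), whose expansion matches every shown term.
Denominator factor (y + 5/7): pole of order 1 at -5/7, modulus 5/7.
The radius of convergence is the smallest modulus among the singular points: 5/7.

The radius of convergence is 5/7.


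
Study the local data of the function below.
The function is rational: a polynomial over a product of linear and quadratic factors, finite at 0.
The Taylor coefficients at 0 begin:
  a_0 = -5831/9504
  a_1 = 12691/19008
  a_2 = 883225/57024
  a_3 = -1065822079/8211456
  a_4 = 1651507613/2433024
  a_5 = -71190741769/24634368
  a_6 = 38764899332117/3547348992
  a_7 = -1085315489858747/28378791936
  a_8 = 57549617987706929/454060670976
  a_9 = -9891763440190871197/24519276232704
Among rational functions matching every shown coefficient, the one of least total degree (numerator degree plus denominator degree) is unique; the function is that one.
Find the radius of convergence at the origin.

No rational of total degree below 8 reproduces all 10 coefficients; solving the [1/7] Pade equations on them gives f(ρ) = (-13*ρ/3 - 17/33)/((ρ + 4/3)*(ρ**2 + 5*ρ/2 + 6/7)**3), whose expansion matches every shown term.
Denominator factor (ρ**2 + 5*ρ/2 + 6/7)^3: discriminant 79/28, real irrational roots -5/4 + (1/28)*sqrt(553) and -5/4 - (1/28)*sqrt(553); poles of order 3, moduli 5/4 - (1/28)*sqrt(553) and 5/4 + (1/28)*sqrt(553).
Denominator factor (ρ + 4/3): pole of order 1 at -4/3, modulus 4/3.
The radius of convergence is the smallest modulus among the singular points: 5/4 - (1/28)*sqrt(553).

The radius of convergence is 5/4 - (1/28)*sqrt(553).


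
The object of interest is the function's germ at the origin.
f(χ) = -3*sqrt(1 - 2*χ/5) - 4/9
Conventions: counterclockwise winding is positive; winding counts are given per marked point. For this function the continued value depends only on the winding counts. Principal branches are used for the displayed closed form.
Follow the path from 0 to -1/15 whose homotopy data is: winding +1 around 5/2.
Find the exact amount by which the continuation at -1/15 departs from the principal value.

The rational part is single-valued and drops out of the difference; each branch term changes only by its own monodromy.
(-3)*sqrt(1 - χ/(5/2)): winding +1 is odd, the square root flips sign, contributing -2*(-3)*sqrt(1 - (-1/15)/(5/2)) = -2*(-3)*sqrt(77/75) = (2/5)*sqrt(231).
Summing the contributions at χ = -1/15 gives (2/5)*sqrt(231).

Continued minus principal equals (2/5)*sqrt(231).


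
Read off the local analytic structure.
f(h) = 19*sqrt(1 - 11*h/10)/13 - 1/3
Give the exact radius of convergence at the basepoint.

The radius of convergence is 10/11.

Branch term (19/13)*sqrt(1 - h/(10/11)): its argument vanishes at h = 10/11, a square-root branch point, modulus 10/11.
The radius of convergence is the smallest modulus among the singular points: 10/11.


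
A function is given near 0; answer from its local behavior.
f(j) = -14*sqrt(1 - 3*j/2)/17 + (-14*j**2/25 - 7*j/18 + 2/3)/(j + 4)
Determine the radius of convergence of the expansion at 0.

Denominator factor (j + 4): pole of order 1 at -4, modulus 4.
Branch term (-14/17)*sqrt(1 - j/(2/3)): its argument vanishes at j = 2/3, a square-root branch point, modulus 2/3.
The radius of convergence is the smallest modulus among the singular points: 2/3.

The radius of convergence is 2/3.


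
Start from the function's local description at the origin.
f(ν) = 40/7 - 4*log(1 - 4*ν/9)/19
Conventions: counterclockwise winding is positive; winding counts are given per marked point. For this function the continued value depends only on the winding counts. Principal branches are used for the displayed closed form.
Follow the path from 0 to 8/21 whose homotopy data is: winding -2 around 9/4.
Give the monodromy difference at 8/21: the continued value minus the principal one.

Continued minus principal equals (16/19)*pi*i.

The rational part is single-valued and drops out of the difference; each branch term changes only by its own monodromy.
(-4/19)*log(1 - ν/(9/4)): each positive loop around 9/4 adds 2*pi*i to the log, so winding -2 contributes (-4/19)*(-2)*2*pi*i = (16/19)*pi*i.
Summing the contributions at ν = 8/21 gives (16/19)*pi*i.


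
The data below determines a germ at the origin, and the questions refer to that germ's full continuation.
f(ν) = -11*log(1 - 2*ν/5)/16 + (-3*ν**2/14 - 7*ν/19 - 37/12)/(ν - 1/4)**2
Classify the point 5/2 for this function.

The term (-11/16)*log(1 - ν/(5/2)) has argument 1 - 5/2/(5/2) = 0 at 5/2: a logarithmic (infinitely-sheeted) branch point; the remaining terms are analytic or single-valued there.

The point is a logarithmic branch point.


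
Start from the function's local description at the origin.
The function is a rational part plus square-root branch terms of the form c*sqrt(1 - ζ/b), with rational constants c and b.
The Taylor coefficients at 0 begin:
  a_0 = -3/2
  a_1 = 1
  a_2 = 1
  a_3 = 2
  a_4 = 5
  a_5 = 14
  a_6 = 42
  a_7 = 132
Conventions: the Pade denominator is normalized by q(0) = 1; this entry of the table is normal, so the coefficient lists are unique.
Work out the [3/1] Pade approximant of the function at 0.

Taylor coefficients needed (read off): a_0 = -3/2, a_1 = 1, a_2 = 1, a_3 = 2, a_4 = 5.
Write the denominator as Q(ζ) = 1 + q1*ζ. Requiring Q*f - P = O(ζ^5) with deg P <= 3 kills the coefficients of ζ^4..ζ^4 in Q*f:
  ζ^4: a_4 + q1*a_3 = 0, i.e. 5 + (2)*q1 = 0.
Solving this linear system: q1 = -5/2.
The numerator is Q*f truncated at degree 3: P0 = a_0 = -3/2; P1 = a_1 + q1*a_0 = 19/4; P2 = a_2 + q1*a_1 = -3/2; P3 = a_3 + q1*a_2 = -1/2.

The Pade approximant has numerator coefficients [-3/2, 19/4, -3/2, -1/2]; denominator coefficients [1, -5/2].


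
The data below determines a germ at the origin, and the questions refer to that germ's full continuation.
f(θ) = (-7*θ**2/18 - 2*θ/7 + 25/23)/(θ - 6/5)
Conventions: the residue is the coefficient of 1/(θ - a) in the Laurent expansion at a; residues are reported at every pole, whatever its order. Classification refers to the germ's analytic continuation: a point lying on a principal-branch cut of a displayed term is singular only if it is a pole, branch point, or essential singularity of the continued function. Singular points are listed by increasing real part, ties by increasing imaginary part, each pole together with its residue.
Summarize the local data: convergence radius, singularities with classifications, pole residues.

Denominator factor (θ - 6/5): pole of order 1 at 6/5, modulus 6/5.
The radius of convergence is the smallest modulus among the singular points: 6/5.
At the order-1 pole 6/5 set g(θ) = (θ - (6/5))*f(θ) = -7*θ**2/18 - 2*θ/7 + 25/23.
Simple pole: residue = g(a) at a = 6/5, which is 741/4025.

Radius of convergence at 0: 6/5.
At 6/5: a pole of order 1; residue 741/4025.


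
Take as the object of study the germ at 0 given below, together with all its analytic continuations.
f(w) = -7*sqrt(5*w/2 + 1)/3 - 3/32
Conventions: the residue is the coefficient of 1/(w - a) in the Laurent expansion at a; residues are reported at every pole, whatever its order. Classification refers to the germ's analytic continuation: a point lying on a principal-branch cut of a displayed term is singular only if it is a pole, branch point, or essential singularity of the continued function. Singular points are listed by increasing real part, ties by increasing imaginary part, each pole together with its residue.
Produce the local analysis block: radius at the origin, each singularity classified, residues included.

Branch term (-7/3)*sqrt(1 - w/(-2/5)): its argument vanishes at w = -2/5, a square-root branch point, modulus 2/5.
The radius of convergence is the smallest modulus among the singular points: 2/5.

Radius of convergence at 0: 2/5.
At -2/5: an algebraic (square-root) branch point.


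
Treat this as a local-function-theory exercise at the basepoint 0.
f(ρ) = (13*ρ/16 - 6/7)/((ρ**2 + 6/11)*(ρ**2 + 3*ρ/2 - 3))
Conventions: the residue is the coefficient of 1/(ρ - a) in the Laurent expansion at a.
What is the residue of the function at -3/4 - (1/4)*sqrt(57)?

The residue is 7205/124656 + (15103/2368464)*sqrt(57).


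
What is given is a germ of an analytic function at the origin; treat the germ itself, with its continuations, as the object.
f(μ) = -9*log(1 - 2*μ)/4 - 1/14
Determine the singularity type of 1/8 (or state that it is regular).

The point is a regular point.

There is no denominator, hence no pole anywhere.
Branch term log(1 - μ/(1/2)): argument at 1/8 is 3/4, nonzero, so 1/8 is not its branch point (a point on a principal cut is still regular for the continued germ).
So the germ continues analytically to 1/8.


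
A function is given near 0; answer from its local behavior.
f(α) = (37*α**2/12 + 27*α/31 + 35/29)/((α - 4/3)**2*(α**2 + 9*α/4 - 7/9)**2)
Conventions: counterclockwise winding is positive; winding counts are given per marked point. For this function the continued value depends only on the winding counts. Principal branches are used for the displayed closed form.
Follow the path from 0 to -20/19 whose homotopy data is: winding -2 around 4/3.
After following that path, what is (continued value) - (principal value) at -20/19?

The function is rational, hence single-valued: continuing it around any pole returns the same value, so the difference is 0.

Continued minus principal equals 0.


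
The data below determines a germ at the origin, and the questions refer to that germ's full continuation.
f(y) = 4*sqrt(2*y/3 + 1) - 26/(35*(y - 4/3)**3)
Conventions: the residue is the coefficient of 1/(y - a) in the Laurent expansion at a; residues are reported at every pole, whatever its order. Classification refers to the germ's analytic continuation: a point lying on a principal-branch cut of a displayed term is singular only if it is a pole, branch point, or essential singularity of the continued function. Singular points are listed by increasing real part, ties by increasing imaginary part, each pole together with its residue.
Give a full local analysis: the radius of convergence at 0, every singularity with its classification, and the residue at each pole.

Denominator factor (y - 4/3)^3: pole of order 3 at 4/3, modulus 4/3.
Branch term (4)*sqrt(1 - y/(-3/2)): its argument vanishes at y = -3/2, a square-root branch point, modulus 3/2.
The radius of convergence is the smallest modulus among the singular points: 4/3.
The branch term is analytic at 4/3 and contributes nothing to the residue; only the rational part matters.
At the order-3 pole 4/3 set g(y) = (y - (4/3))^3*(rational part) = -26/35.
Order-3 pole: residue = g''(a)/2; g''(4/3) = 0, so the residue is 0.
List the singular points by increasing real part (a conjugate pair: the negative imaginary part first).

Radius of convergence at 0: 4/3.
At -3/2: an algebraic (square-root) branch point.
At 4/3: a pole of order 3; residue 0.


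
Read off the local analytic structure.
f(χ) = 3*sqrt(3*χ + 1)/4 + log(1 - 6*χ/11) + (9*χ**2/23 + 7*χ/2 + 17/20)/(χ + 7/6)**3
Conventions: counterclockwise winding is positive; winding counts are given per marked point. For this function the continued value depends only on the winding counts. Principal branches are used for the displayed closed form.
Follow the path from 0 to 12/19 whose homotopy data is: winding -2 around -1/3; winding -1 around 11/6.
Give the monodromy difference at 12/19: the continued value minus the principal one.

Continued minus principal equals -(2)*pi*i.

The rational part is single-valued and drops out of the difference; each branch term changes only by its own monodromy.
(3/4)*sqrt(1 - χ/(-1/3)): winding -2 is even, the square root returns to the same sheet, contribution 0.
(1)*log(1 - χ/(11/6)): each positive loop around 11/6 adds 2*pi*i to the log, so winding -1 contributes (1)*(-1)*2*pi*i = -(2)*pi*i.
Summing the contributions at χ = 12/19 gives -(2)*pi*i.


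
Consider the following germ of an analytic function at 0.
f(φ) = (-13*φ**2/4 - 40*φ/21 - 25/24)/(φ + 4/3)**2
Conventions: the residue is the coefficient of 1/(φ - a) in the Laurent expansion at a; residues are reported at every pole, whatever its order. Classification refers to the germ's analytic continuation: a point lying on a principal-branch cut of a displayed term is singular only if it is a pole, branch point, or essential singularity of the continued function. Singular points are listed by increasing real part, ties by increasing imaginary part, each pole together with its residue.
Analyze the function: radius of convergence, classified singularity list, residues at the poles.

Denominator factor (φ + 4/3)^2: pole of order 2 at -4/3, modulus 4/3.
The radius of convergence is the smallest modulus among the singular points: 4/3.
At the order-2 pole -4/3 set g(φ) = (φ - (-4/3))^2*f(φ) = -13*φ**2/4 - 40*φ/21 - 25/24.
Order-2 pole: residue = g'(a); g'(-4/3) = 142/21, so the residue is 142/21.

Radius of convergence at 0: 4/3.
At -4/3: a pole of order 2; residue 142/21.


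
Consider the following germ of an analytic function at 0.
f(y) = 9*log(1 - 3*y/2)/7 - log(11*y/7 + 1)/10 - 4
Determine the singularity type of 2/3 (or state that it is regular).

The point is a logarithmic branch point.

The term (9/7)*log(1 - y/(2/3)) has argument 1 - 2/3/(2/3) = 0 at 2/3: a logarithmic (infinitely-sheeted) branch point; the remaining terms are analytic or single-valued there.


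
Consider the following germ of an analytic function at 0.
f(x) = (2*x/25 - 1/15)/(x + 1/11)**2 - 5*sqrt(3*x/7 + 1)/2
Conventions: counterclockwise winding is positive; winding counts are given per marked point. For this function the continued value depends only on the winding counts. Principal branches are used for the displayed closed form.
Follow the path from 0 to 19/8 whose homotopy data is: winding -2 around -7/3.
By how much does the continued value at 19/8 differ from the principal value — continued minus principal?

Continued minus principal equals 0.

The rational part is single-valued and drops out of the difference; each branch term changes only by its own monodromy.
(-5/2)*sqrt(1 - x/(-7/3)): winding -2 is even, the square root returns to the same sheet, contribution 0.
Summing the contributions at x = 19/8 gives 0.


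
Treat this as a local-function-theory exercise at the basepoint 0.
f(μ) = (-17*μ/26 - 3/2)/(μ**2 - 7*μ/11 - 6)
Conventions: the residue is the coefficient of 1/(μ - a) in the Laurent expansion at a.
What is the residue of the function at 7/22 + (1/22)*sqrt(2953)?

The factor μ**2 - 7*μ/11 - 6 splits as (μ - a)(μ - a') with a = 7/22 + (1/22)*sqrt(2953), a' = 7/22 - (1/22)*sqrt(2953). At the order-1 pole a set g(μ) = (μ - a)*f(μ) = [-17*μ/26 - 3/2] / (μ - a').
Simple pole: residue = g(a) at a = 7/22 + (1/22)*sqrt(2953), which is -17/52 - (977/153556)*sqrt(2953).

The residue is -17/52 - (977/153556)*sqrt(2953).


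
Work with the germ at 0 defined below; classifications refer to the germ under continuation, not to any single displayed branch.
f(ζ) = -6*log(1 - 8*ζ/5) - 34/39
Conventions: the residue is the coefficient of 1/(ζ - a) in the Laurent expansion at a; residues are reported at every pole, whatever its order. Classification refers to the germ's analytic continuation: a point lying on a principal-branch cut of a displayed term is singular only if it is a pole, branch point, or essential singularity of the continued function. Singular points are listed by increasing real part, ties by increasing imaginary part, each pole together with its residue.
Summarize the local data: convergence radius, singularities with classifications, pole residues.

Branch term (-6)*log(1 - ζ/(5/8)): its argument vanishes at ζ = 5/8, a logarithmic branch point, modulus 5/8.
The radius of convergence is the smallest modulus among the singular points: 5/8.

Radius of convergence at 0: 5/8.
At 5/8: a logarithmic branch point.


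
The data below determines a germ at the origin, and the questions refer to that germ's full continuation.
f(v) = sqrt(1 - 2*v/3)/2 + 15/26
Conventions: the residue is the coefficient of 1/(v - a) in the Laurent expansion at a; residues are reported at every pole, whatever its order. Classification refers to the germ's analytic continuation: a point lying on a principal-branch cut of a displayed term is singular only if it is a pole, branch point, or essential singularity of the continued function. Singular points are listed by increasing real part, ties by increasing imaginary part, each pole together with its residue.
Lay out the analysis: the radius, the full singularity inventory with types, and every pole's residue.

Branch term (1/2)*sqrt(1 - v/(3/2)): its argument vanishes at v = 3/2, a square-root branch point, modulus 3/2.
The radius of convergence is the smallest modulus among the singular points: 3/2.

Radius of convergence at 0: 3/2.
At 3/2: an algebraic (square-root) branch point.


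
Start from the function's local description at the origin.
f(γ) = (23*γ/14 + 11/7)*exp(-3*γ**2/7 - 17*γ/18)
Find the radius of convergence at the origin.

The factor exp(-3*γ**2/7 - 17*γ/18) is entire and contributes no finite singular point.
The polynomial part has no poles.
No finite singular points: the Taylor series at 0 converges everywhere.

The radius of convergence is infinite.


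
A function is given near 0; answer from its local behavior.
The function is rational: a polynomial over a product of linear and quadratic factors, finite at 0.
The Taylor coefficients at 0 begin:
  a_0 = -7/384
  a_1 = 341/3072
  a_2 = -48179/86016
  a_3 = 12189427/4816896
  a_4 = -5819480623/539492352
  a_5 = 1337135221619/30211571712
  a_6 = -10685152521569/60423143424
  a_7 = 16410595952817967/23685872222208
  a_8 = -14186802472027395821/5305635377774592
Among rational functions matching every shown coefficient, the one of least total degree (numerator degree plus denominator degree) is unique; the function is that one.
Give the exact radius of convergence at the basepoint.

No rational of total degree below 7 reproduces all 9 coefficients; solving the [0/7] Pade equations on them gives f(τ) = -7/(3*(τ + 8)**3*(τ**2 - 10*τ/7 - 1/2)**2), whose expansion matches every shown term.
Denominator factor (τ**2 - 10*τ/7 - 1/2)^2: discriminant 198/49, real irrational roots 5/7 + (3/14)*sqrt(22) and 5/7 - (3/14)*sqrt(22); poles of order 2, moduli 5/7 + (3/14)*sqrt(22) and -5/7 + (3/14)*sqrt(22).
Denominator factor (τ + 8)^3: pole of order 3 at -8, modulus 8.
The radius of convergence is the smallest modulus among the singular points: -5/7 + (3/14)*sqrt(22).

The radius of convergence is -5/7 + (3/14)*sqrt(22).


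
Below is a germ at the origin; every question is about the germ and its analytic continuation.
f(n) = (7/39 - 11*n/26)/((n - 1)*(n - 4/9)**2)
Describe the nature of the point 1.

The point is a pole of order 1.

The denominator factor n - 1 vanishes at 1 and appears to the power 1; the numerator there equals -19/78, nonzero, and no other factor vanishes.
Hence a pole whose order is the multiplicity, 1.


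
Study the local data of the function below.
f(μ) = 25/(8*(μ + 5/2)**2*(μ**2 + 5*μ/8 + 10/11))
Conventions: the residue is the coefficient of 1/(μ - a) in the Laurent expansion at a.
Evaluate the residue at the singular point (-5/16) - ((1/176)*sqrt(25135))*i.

The factor μ**2 + 5*μ/8 + 10/11 splits as (μ - a)(μ - a') with a = (-5/16) - ((1/176)*sqrt(25135))*i, a' = (-5/16) + ((1/176)*sqrt(25135))*i. At the order-1 pole a set g(μ) = (μ - a)*f(μ) = [25/(8*(μ + 5/2)**2)] / (μ - a').
Simple pole: residue = g(a) at a = (-5/16) - ((1/176)*sqrt(25135))*i, which is (-8470/38809) + ((24618/17735713)*sqrt(25135))*i.

The residue is (-8470/38809) + ((24618/17735713)*sqrt(25135))*i.


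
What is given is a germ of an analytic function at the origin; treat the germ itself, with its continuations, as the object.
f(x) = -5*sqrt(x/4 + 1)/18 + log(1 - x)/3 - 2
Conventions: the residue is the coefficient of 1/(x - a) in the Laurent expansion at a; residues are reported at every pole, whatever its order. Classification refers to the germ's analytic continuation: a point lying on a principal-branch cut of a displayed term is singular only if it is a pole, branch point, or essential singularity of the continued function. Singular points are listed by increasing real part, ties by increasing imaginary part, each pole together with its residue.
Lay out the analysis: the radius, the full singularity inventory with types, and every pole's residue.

Branch term (-5/18)*sqrt(1 - x/(-4)): its argument vanishes at x = -4, a square-root branch point, modulus 4.
Branch term (1/3)*log(1 - x/(1)): its argument vanishes at x = 1, a logarithmic branch point, modulus 1.
The radius of convergence is the smallest modulus among the singular points: 1.
List the singular points by increasing real part (a conjugate pair: the negative imaginary part first).

Radius of convergence at 0: 1.
At -4: an algebraic (square-root) branch point.
At 1: a logarithmic branch point.


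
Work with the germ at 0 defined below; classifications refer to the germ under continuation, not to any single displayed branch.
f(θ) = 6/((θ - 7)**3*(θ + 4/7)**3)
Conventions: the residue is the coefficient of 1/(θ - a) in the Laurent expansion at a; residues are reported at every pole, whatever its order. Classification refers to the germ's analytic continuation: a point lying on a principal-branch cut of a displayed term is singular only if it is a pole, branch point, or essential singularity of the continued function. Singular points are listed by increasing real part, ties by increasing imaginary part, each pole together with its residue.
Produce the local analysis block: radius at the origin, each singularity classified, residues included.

Denominator factor (θ + 4/7)^3: pole of order 3 at -4/7, modulus 4/7.
Denominator factor (θ - 7)^3: pole of order 3 at 7, modulus 7.
The radius of convergence is the smallest modulus among the singular points: 4/7.
At the order-3 pole -4/7 set g(θ) = (θ - (-4/7))^3*f(θ) = 6/(θ - 7)**3.
Order-3 pole: residue = g''(a)/2; g''(-4/7) = -1210104/418195493, so the residue is -605052/418195493.
At the order-3 pole 7 set g(θ) = (θ - (7))^3*f(θ) = 6/(θ + 4/7)**3.
Order-3 pole: residue = g''(a)/2; g''(7) = 1210104/418195493, so the residue is 605052/418195493.
List the singular points by increasing real part (a conjugate pair: the negative imaginary part first).

Radius of convergence at 0: 4/7.
At -4/7: a pole of order 3; residue -605052/418195493.
At 7: a pole of order 3; residue 605052/418195493.
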